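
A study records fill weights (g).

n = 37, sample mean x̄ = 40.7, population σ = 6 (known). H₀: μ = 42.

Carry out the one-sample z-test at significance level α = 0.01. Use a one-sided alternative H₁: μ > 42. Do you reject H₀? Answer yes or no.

SE = σ/√n = 6/√37 = 0.9864
z = (x̄−μ₀)/SE = (40.7−42)/0.9864 = -1.3179
p-value (one-sided, H₁ greater) = 0.90624
At α=0.01: p ≥ α → fail to reject H₀

reject H₀: no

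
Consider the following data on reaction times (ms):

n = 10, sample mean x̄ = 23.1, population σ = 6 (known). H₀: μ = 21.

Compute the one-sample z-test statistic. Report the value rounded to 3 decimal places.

SE = σ/√n = 6/√10 = 1.8974
z = (x̄−μ₀)/SE = (23.1−21)/1.8974 = 1.1068

test statistic = 1.107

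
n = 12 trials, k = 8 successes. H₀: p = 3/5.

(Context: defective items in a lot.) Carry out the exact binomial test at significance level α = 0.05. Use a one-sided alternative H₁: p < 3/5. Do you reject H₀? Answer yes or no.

Exact binomial: n=12, k=8, p₀=3/5=0.6000
P(X≤8) from Σ C(n,i)·p₀^i·(1−p₀)^(n−i)
p-value (one-sided, H₁ less) = 0.77466
At α=0.05: p ≥ α → fail to reject H₀

reject H₀: no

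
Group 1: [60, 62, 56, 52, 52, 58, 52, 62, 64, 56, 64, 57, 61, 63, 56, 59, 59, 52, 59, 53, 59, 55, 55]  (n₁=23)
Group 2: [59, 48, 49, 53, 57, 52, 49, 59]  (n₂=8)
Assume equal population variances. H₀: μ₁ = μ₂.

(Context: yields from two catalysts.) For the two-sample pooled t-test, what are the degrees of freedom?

degrees of freedom = 29

df = n₁ + n₂ − 2 = 23 + 8 − 2 = 29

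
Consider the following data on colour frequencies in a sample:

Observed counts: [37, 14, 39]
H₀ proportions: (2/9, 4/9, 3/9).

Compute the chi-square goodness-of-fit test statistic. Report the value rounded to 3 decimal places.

n = 90; E_i = n·p_i = [20.00, 40.00, 30.00]
χ² = (37−20.00)²/20.00 + (14−40.00)²/40.00 + (39−30.00)²/30.00 = 34.0500
df = 2

test statistic = 34.050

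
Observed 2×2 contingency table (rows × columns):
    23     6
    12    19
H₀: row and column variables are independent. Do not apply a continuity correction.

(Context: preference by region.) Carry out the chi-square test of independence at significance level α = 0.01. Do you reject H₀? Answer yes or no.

reject H₀: yes

Row totals [29, 31], col totals [35, 25], n=60
χ² = (23−16.92)²/16.92 + (6−12.08)²/12.08 + (12−18.08)²/18.08 + (19−12.92)²/12.92 = 10.1618
df = 1
p-value (upper-tail) = 0.00143
At α=0.01: p < α → reject H₀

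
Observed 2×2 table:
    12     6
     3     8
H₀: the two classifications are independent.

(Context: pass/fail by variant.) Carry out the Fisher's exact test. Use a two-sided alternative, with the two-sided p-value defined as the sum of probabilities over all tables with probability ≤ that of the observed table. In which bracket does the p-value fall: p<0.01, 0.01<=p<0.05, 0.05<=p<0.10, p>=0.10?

Margins: r₁=18, r₂=11, c₁=15, c₂=14, n=29
p_obs = C(18,12)·C(11,3)/C(29,15); sum pmf over tables with pmf ≤ p_obs
p-value (two-sided) = 0.06043
→ bracket: 0.05<=p<0.10

p-value bracket: 0.05<=p<0.10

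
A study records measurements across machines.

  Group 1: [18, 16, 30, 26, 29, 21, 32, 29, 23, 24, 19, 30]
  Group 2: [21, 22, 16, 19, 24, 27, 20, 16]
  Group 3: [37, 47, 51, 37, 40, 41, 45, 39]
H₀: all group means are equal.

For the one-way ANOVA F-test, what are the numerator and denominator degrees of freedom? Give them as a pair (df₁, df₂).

k = 3 groups, N = 28 total
df = (k−1, N−k) = (3−1, 28−3) = (2, 25)

degrees of freedom = [2, 25]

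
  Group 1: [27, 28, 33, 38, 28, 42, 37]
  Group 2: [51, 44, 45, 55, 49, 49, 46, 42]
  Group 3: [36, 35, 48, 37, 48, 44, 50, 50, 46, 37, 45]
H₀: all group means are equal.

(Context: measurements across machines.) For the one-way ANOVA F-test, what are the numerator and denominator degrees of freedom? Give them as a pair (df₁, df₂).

k = 3 groups, N = 26 total
df = (k−1, N−k) = (3−1, 26−3) = (2, 23)

degrees of freedom = [2, 23]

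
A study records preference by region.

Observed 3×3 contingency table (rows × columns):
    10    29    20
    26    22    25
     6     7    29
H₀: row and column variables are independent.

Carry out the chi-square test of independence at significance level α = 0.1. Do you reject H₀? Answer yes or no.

Row totals [59, 73, 42], col totals [42, 58, 74], n=174
χ² = (10−14.24)²/14.24 + (29−19.67)²/19.67 + (20−25.09)²/25.09 + (26−17.62)²/17.62 + (22−24.33)²/24.33 + (25−31.05)²/31.05 + (6−10.14)²/10.14 + (7−14.00)²/14.00 + (29−17.86)²/17.86 = 24.2457
df = 4
p-value (upper-tail) = 0.00007
At α=0.1: p < α → reject H₀

reject H₀: yes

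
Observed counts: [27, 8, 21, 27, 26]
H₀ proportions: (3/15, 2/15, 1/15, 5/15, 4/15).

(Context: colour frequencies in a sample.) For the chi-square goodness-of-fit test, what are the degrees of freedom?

df = k − 1 = 5 − 1 = 4

degrees of freedom = 4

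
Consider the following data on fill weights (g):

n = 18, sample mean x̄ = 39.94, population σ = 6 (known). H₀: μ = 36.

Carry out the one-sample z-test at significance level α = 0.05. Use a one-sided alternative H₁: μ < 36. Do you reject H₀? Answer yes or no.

SE = σ/√n = 6/√18 = 1.4142
z = (x̄−μ₀)/SE = (39.94−36)/1.4142 = 2.7860
p-value (one-sided, H₁ less) = 0.99733
At α=0.05: p ≥ α → fail to reject H₀

reject H₀: no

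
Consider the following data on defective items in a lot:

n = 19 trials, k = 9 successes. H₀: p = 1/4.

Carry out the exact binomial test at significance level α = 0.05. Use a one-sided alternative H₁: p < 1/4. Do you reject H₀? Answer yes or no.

Exact binomial: n=19, k=9, p₀=1/4=0.2500
P(X≤9) from Σ C(n,i)·p₀^i·(1−p₀)^(n−i)
p-value (one-sided, H₁ less) = 0.99110
At α=0.05: p ≥ α → fail to reject H₀

reject H₀: no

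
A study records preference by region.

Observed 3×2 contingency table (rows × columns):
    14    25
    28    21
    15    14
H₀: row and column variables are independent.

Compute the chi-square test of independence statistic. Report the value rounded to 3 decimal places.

Row totals [39, 49, 29], col totals [57, 60], n=117
χ² = (14−19.00)²/19.00 + (25−20.00)²/20.00 + (28−23.87)²/23.87 + (21−25.13)²/25.13 + (15−14.13)²/14.13 + (14−14.87)²/14.87 = 4.0628
df = 2

test statistic = 4.063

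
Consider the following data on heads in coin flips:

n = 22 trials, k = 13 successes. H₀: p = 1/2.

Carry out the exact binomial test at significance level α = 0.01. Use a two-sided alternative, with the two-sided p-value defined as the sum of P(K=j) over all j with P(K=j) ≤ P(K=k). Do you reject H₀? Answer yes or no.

reject H₀: no

Exact binomial: n=22, k=13, p₀=1/2=0.5000
P(X=j) = C(n,j)·p₀^j·(1−p₀)^(n−j); p = Σ P(X=j) over j with P(X=j) ≤ P(X=13)
p-value (two-sided) = 0.52347
At α=0.01: p ≥ α → fail to reject H₀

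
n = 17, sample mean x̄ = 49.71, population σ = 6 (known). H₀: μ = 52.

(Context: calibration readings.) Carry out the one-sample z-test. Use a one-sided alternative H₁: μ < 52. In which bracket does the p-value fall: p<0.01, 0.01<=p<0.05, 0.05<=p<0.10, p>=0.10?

p-value bracket: 0.05<=p<0.10

SE = σ/√n = 6/√17 = 1.4552
z = (x̄−μ₀)/SE = (49.71−52)/1.4552 = -1.5737
p-value (one-sided, H₁ less) = 0.05778
→ bracket: 0.05<=p<0.10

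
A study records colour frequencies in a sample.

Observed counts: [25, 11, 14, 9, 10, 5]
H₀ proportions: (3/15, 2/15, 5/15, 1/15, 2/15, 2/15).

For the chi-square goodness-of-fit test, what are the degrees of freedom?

degrees of freedom = 5

df = k − 1 = 6 − 1 = 5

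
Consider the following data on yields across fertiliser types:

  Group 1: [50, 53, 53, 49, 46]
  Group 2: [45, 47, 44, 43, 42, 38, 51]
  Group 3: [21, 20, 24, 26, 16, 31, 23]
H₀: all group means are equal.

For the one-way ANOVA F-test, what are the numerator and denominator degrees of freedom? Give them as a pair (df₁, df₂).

degrees of freedom = [2, 16]

k = 3 groups, N = 19 total
df = (k−1, N−k) = (3−1, 19−3) = (2, 16)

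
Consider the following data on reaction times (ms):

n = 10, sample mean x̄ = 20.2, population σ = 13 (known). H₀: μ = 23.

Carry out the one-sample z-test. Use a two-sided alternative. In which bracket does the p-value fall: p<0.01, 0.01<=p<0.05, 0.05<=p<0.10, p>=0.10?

p-value bracket: p>=0.10

SE = σ/√n = 13/√10 = 4.1110
z = (x̄−μ₀)/SE = (20.2−23)/4.1110 = -0.6811
p-value (two-sided) = 0.49580
→ bracket: p>=0.10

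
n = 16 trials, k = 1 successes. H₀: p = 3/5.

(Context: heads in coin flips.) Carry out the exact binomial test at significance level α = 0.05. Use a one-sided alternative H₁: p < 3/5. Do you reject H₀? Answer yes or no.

reject H₀: yes

Exact binomial: n=16, k=1, p₀=3/5=0.6000
P(X≤1) from Σ C(n,i)·p₀^i·(1−p₀)^(n−i)
p-value (one-sided, H₁ less) = 0.00001
At α=0.05: p < α → reject H₀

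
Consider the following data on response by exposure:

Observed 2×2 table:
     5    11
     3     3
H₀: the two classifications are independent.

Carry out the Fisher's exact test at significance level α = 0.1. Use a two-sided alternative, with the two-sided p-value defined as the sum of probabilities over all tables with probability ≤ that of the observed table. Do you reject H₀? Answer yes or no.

Margins: r₁=16, r₂=6, c₁=8, c₂=14, n=22
p_obs = C(16,5)·C(6,3)/C(22,8); sum pmf over tables with pmf ≤ p_obs
p-value (two-sided) = 0.62436
At α=0.1: p ≥ α → fail to reject H₀

reject H₀: no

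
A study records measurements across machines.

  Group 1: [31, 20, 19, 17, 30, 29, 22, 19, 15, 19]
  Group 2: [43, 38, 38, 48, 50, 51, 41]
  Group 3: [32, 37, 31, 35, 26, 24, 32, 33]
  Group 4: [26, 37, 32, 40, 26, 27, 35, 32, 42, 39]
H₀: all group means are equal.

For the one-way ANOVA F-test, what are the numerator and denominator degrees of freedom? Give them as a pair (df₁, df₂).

degrees of freedom = [3, 31]

k = 4 groups, N = 35 total
df = (k−1, N−k) = (4−1, 35−4) = (3, 31)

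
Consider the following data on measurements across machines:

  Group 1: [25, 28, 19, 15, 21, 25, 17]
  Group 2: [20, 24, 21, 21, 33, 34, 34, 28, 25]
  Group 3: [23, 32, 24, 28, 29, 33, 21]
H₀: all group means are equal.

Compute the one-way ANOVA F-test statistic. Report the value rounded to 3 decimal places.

test statistic = 2.739

Group means [21.43, 26.67, 27.14], grand mean 25.217
SSB = Σnᵢ(x̄ᵢ−x̄)² = 145.342; SSW = ΣΣ(x−x̄ᵢ)² = 530.571
MSB = 145.342/2 = 72.6708; MSW = 530.571/20 = 26.5286
F = MSB/MSW = 2.7393
df = (2, 20)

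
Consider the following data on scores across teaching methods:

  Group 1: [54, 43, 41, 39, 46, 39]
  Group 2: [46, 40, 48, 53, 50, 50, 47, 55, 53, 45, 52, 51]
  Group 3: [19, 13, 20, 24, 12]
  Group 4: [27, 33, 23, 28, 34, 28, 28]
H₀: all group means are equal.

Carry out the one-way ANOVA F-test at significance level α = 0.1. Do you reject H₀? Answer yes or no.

Group means [43.67, 49.17, 17.60, 28.71], grand mean 38.033
SSB = Σnᵢ(x̄ᵢ−x̄)² = 4373.338; SSW = ΣΣ(x−x̄ᵢ)² = 541.629
MSB = 4373.338/3 = 1457.7794; MSW = 541.629/26 = 20.8319
F = MSB/MSW = 69.9783
df = (3, 26)
p-value (upper-tail) = 0.00000
At α=0.1: p < α → reject H₀

reject H₀: yes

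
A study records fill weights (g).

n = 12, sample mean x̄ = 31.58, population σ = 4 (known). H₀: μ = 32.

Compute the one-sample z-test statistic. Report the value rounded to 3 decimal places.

test statistic = -0.364

SE = σ/√n = 4/√12 = 1.1547
z = (x̄−μ₀)/SE = (31.58−32)/1.1547 = -0.3637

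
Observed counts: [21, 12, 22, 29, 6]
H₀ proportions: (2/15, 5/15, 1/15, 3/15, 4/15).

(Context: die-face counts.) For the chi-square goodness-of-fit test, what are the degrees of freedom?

degrees of freedom = 4

df = k − 1 = 5 − 1 = 4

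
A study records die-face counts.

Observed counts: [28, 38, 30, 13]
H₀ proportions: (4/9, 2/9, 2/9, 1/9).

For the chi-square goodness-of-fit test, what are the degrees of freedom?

degrees of freedom = 3

df = k − 1 = 4 − 1 = 3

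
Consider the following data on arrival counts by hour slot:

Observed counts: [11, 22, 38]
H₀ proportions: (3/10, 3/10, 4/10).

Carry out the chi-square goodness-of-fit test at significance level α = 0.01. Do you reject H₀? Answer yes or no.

reject H₀: no

n = 71; E_i = n·p_i = [21.30, 21.30, 28.40]
χ² = (11−21.30)²/21.30 + (22−21.30)²/21.30 + (38−28.40)²/28.40 = 8.2488
df = 2
p-value (upper-tail) = 0.01617
At α=0.01: p ≥ α → fail to reject H₀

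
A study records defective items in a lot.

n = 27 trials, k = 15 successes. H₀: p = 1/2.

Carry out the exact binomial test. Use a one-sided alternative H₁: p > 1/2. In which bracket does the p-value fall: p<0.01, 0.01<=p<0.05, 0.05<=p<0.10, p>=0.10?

Exact binomial: n=27, k=15, p₀=1/2=0.5000
P(X≥15) from Σ C(n,i)·p₀^i·(1−p₀)^(n−i)
p-value (one-sided, H₁ greater) = 0.35055
→ bracket: p>=0.10

p-value bracket: p>=0.10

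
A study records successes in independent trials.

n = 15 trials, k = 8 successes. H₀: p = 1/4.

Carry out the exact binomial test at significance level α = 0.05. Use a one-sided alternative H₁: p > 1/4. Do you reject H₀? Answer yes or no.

reject H₀: yes

Exact binomial: n=15, k=8, p₀=1/4=0.2500
P(X≥8) from Σ C(n,i)·p₀^i·(1−p₀)^(n−i)
p-value (one-sided, H₁ greater) = 0.01730
At α=0.05: p < α → reject H₀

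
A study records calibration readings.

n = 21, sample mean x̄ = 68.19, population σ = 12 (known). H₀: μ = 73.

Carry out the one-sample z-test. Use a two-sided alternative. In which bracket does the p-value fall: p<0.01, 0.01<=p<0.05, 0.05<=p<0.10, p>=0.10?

p-value bracket: 0.05<=p<0.10

SE = σ/√n = 12/√21 = 2.6186
z = (x̄−μ₀)/SE = (68.19−73)/2.6186 = -1.8368
p-value (two-sided) = 0.06623
→ bracket: 0.05<=p<0.10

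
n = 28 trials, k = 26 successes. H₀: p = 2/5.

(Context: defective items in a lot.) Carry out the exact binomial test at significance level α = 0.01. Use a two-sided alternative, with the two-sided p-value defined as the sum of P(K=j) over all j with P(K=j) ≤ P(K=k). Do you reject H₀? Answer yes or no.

Exact binomial: n=28, k=26, p₀=2/5=0.4000
P(X=j) = C(n,j)·p₀^j·(1−p₀)^(n−j); p = Σ P(X=j) over j with P(X=j) ≤ P(X=26)
p-value (two-sided) = 0.00000
At α=0.01: p < α → reject H₀

reject H₀: yes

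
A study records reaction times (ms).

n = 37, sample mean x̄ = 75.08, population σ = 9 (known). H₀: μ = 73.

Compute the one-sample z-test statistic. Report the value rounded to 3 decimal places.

SE = σ/√n = 9/√37 = 1.4796
z = (x̄−μ₀)/SE = (75.08−73)/1.4796 = 1.4058

test statistic = 1.406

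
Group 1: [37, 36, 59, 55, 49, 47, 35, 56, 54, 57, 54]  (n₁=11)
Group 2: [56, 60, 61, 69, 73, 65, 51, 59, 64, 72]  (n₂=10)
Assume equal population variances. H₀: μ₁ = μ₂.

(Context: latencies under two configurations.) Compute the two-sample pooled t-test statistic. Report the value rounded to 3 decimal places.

test statistic = -3.941

x̄₁=49.000, s₁=9.011, n₁=11
x̄₂=63.000, s₂=7.024, n₂=10
s_p² = [10·9.011² + 9·7.024²]/19 = 66.1053
SE = √(s_p²·(1/11+1/10)) = 3.5525
t = (49.000−63.000)/3.5525 = -3.9409
df = 19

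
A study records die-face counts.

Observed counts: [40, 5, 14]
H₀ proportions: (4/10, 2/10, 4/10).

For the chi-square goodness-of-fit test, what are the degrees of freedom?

degrees of freedom = 2

df = k − 1 = 3 − 1 = 2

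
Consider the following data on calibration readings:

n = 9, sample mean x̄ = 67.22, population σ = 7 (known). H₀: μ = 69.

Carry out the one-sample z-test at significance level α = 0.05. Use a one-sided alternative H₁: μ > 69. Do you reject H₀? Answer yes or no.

reject H₀: no

SE = σ/√n = 7/√9 = 2.3333
z = (x̄−μ₀)/SE = (67.22−69)/2.3333 = -0.7629
p-value (one-sided, H₁ greater) = 0.77723
At α=0.05: p ≥ α → fail to reject H₀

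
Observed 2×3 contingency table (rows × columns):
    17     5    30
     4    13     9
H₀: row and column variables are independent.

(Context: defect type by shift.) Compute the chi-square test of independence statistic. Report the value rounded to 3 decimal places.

Row totals [52, 26], col totals [21, 18, 39], n=78
χ² = (17−14.00)²/14.00 + (5−12.00)²/12.00 + (30−26.00)²/26.00 + (4−7.00)²/7.00 + (13−6.00)²/6.00 + (9−13.00)²/13.00 = 16.0247
df = 2

test statistic = 16.025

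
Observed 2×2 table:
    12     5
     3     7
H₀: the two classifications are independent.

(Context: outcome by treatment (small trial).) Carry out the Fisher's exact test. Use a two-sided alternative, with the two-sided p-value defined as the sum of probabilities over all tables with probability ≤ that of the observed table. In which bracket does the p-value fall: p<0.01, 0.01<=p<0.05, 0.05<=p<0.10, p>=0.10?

Margins: r₁=17, r₂=10, c₁=15, c₂=12, n=27
p_obs = C(17,12)·C(10,3)/C(27,15); sum pmf over tables with pmf ≤ p_obs
p-value (two-sided) = 0.05675
→ bracket: 0.05<=p<0.10

p-value bracket: 0.05<=p<0.10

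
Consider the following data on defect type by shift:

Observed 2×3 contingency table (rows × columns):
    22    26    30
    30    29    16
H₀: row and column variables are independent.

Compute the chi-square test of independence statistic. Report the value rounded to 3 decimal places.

Row totals [78, 75], col totals [52, 55, 46], n=153
χ² = (22−26.51)²/26.51 + (26−28.04)²/28.04 + (30−23.45)²/23.45 + (30−25.49)²/25.49 + (29−26.96)²/26.96 + (16−22.55)²/22.55 = 5.5986
df = 2

test statistic = 5.599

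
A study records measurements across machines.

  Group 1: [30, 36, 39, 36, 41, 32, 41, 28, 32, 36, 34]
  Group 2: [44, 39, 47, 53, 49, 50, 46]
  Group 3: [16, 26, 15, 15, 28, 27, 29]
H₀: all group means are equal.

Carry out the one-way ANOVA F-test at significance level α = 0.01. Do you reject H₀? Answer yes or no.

Group means [35.00, 46.86, 22.29], grand mean 34.760
SSB = Σnᵢ(x̄ᵢ−x̄)² = 2114.274; SSW = ΣΣ(x−x̄ᵢ)² = 566.286
MSB = 2114.274/2 = 1057.1371; MSW = 566.286/22 = 25.7403
F = MSB/MSW = 41.0694
df = (2, 22)
p-value (upper-tail) = 0.00000
At α=0.01: p < α → reject H₀

reject H₀: yes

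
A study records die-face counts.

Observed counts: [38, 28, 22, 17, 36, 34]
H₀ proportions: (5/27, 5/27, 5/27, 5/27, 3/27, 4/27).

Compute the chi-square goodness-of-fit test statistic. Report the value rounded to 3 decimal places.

n = 175; E_i = n·p_i = [32.41, 32.41, 32.41, 32.41, 19.44, 25.93]
χ² = (38−32.41)²/32.41 + (28−32.41)²/32.41 + (22−32.41)²/32.41 + (17−32.41)²/32.41 + (36−19.44)²/19.44 + (34−25.93)²/25.93 = 28.8423
df = 5

test statistic = 28.842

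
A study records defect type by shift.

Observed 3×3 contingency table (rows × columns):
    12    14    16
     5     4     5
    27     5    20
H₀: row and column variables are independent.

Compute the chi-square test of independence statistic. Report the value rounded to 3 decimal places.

Row totals [42, 14, 52], col totals [44, 23, 41], n=108
χ² = (12−17.11)²/17.11 + (14−8.94)²/8.94 + (16−15.94)²/15.94 + (5−5.70)²/5.70 + (4−2.98)²/2.98 + (5−5.31)²/5.31 + (27−21.19)²/21.19 + (5−11.07)²/11.07 + (20−19.74)²/19.74 = 9.7688
df = 4

test statistic = 9.769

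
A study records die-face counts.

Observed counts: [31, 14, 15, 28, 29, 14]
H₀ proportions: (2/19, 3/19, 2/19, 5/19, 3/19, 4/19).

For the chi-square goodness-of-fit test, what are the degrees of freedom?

df = k − 1 = 6 − 1 = 5

degrees of freedom = 5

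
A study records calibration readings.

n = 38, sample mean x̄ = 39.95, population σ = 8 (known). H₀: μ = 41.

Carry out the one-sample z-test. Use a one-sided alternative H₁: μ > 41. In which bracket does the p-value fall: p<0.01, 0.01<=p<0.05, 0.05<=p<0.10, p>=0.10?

SE = σ/√n = 8/√38 = 1.2978
z = (x̄−μ₀)/SE = (39.95−41)/1.2978 = -0.8091
p-value (one-sided, H₁ greater) = 0.79077
→ bracket: p>=0.10

p-value bracket: p>=0.10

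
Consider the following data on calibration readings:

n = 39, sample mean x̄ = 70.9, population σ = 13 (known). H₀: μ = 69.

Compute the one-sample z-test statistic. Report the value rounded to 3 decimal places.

SE = σ/√n = 13/√39 = 2.0817
z = (x̄−μ₀)/SE = (70.9−69)/2.0817 = 0.9127

test statistic = 0.913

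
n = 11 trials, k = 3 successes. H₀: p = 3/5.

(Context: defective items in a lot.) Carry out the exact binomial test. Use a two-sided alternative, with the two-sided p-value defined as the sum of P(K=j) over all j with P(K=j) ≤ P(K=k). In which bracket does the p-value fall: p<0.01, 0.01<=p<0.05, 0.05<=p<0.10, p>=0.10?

Exact binomial: n=11, k=3, p₀=3/5=0.6000
P(X=j) = C(n,j)·p₀^j·(1−p₀)^(n−j); p = Σ P(X=j) over j with P(X=j) ≤ P(X=3)
p-value (two-sided) = 0.03291
→ bracket: 0.01<=p<0.05

p-value bracket: 0.01<=p<0.05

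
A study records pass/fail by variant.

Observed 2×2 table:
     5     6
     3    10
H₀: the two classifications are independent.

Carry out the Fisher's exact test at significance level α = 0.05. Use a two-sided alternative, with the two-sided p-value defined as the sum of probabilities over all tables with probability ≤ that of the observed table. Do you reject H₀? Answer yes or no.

Margins: r₁=11, r₂=13, c₁=8, c₂=16, n=24
p_obs = C(11,5)·C(13,3)/C(24,8); sum pmf over tables with pmf ≤ p_obs
p-value (two-sided) = 0.39045
At α=0.05: p ≥ α → fail to reject H₀

reject H₀: no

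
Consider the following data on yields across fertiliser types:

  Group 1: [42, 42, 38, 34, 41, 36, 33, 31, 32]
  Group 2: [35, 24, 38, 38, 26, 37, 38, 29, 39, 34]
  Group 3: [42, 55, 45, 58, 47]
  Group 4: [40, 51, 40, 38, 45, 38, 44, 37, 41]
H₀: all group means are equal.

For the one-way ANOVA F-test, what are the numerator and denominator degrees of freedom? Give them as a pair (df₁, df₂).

k = 4 groups, N = 33 total
df = (k−1, N−k) = (4−1, 33−4) = (3, 29)

degrees of freedom = [3, 29]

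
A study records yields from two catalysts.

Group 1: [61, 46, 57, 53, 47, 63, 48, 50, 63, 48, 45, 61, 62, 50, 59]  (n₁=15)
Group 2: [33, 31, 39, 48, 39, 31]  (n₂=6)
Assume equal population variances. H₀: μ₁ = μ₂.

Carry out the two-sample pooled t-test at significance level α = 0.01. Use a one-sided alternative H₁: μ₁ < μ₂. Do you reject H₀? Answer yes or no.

x̄₁=54.200, s₁=6.847, n₁=15
x̄₂=36.833, s₂=6.585, n₂=6
s_p² = [14·6.847² + 5·6.585²]/19 = 45.9596
SE = √(s_p²·(1/15+1/6)) = 3.2747
t = (54.200−36.833)/3.2747 = 5.3032
df = 19
p-value (one-sided, H₁ less) = 0.99998
At α=0.01: p ≥ α → fail to reject H₀

reject H₀: no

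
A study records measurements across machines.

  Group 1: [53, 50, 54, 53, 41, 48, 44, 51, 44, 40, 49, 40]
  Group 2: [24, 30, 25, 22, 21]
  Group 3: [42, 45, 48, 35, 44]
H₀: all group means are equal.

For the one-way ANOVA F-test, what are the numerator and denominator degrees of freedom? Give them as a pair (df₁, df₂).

k = 3 groups, N = 22 total
df = (k−1, N−k) = (3−1, 22−3) = (2, 19)

degrees of freedom = [2, 19]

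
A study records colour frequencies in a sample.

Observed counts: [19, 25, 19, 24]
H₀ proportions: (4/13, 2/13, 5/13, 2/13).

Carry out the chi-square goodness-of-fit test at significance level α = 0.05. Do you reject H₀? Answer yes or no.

reject H₀: yes

n = 87; E_i = n·p_i = [26.77, 13.38, 33.46, 13.38]
χ² = (19−26.77)²/26.77 + (25−13.38)²/13.38 + (19−33.46)²/33.46 + (24−13.38)²/13.38 = 27.0040
df = 3
p-value (upper-tail) = 0.00001
At α=0.05: p < α → reject H₀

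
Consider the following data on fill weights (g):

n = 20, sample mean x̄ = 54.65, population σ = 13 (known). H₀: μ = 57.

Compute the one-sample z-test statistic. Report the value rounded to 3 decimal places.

test statistic = -0.808

SE = σ/√n = 13/√20 = 2.9069
z = (x̄−μ₀)/SE = (54.65−57)/2.9069 = -0.8084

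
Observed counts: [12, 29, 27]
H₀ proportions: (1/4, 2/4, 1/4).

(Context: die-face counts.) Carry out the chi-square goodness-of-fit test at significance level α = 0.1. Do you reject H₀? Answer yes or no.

n = 68; E_i = n·p_i = [17.00, 34.00, 17.00]
χ² = (12−17.00)²/17.00 + (29−34.00)²/34.00 + (27−17.00)²/17.00 = 8.0882
df = 2
p-value (upper-tail) = 0.01753
At α=0.1: p < α → reject H₀

reject H₀: yes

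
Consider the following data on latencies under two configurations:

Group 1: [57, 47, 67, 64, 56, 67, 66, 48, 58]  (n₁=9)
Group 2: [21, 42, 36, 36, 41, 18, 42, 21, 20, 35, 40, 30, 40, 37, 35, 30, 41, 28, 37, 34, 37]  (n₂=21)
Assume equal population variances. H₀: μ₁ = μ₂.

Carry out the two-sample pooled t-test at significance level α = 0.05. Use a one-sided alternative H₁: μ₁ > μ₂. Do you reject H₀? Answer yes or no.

x̄₁=58.889, s₁=7.753, n₁=9
x̄₂=33.381, s₂=7.697, n₂=21
s_p² = [8·7.753² + 20·7.697²]/28 = 59.4943
SE = √(s_p²·(1/9+1/21)) = 3.0730
t = (58.889−33.381)/3.0730 = 8.3006
df = 28
p-value (one-sided, H₁ greater) = 0.00000
At α=0.05: p < α → reject H₀

reject H₀: yes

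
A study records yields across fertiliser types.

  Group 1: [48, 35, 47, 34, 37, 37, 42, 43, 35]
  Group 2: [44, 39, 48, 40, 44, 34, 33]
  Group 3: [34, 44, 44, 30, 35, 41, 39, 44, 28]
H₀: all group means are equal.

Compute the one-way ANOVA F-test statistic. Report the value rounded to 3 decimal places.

test statistic = 0.497

Group means [39.78, 40.29, 37.67], grand mean 39.160
SSB = Σnᵢ(x̄ᵢ−x̄)² = 32.376; SSW = ΣΣ(x−x̄ᵢ)² = 716.984
MSB = 32.376/2 = 16.1879; MSW = 716.984/22 = 32.5902
F = MSB/MSW = 0.4967
df = (2, 22)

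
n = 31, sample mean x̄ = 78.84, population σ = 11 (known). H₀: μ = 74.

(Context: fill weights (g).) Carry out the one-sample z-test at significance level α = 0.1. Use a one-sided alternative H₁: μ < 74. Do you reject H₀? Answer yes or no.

SE = σ/√n = 11/√31 = 1.9757
z = (x̄−μ₀)/SE = (78.84−74)/1.9757 = 2.4498
p-value (one-sided, H₁ less) = 0.99285
At α=0.1: p ≥ α → fail to reject H₀

reject H₀: no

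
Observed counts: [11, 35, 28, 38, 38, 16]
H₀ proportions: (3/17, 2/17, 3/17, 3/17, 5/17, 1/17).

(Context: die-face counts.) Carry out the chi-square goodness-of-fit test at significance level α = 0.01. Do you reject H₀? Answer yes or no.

n = 166; E_i = n·p_i = [29.29, 19.53, 29.29, 29.29, 48.82, 9.76]
χ² = (11−29.29)²/29.29 + (35−19.53)²/19.53 + (28−29.29)²/29.29 + (38−29.29)²/29.29 + (38−48.82)²/48.82 + (16−9.76)²/9.76 = 32.7054
df = 5
p-value (upper-tail) = 0.00000
At α=0.01: p < α → reject H₀

reject H₀: yes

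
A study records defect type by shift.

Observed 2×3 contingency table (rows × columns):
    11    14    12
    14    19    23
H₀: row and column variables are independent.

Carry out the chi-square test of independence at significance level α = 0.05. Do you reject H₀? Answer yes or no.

reject H₀: no

Row totals [37, 56], col totals [25, 33, 35], n=93
χ² = (11−9.95)²/9.95 + (14−13.13)²/13.13 + (12−13.92)²/13.92 + (14−15.05)²/15.05 + (19−19.87)²/19.87 + (23−21.08)²/21.08 = 0.7232
df = 2
p-value (upper-tail) = 0.69657
At α=0.05: p ≥ α → fail to reject H₀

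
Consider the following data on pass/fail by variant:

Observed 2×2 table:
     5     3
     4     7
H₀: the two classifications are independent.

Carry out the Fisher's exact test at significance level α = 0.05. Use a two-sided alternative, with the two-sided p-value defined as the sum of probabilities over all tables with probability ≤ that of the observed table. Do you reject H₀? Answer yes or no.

Margins: r₁=8, r₂=11, c₁=9, c₂=10, n=19
p_obs = C(8,5)·C(11,4)/C(19,9); sum pmf over tables with pmf ≤ p_obs
p-value (two-sided) = 0.36985
At α=0.05: p ≥ α → fail to reject H₀

reject H₀: no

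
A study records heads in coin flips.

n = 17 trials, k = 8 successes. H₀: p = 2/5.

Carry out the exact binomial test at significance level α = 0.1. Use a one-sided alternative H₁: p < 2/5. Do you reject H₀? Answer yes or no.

reject H₀: no

Exact binomial: n=17, k=8, p₀=2/5=0.4000
P(X≤8) from Σ C(n,i)·p₀^i·(1−p₀)^(n−i)
p-value (one-sided, H₁ less) = 0.80106
At α=0.1: p ≥ α → fail to reject H₀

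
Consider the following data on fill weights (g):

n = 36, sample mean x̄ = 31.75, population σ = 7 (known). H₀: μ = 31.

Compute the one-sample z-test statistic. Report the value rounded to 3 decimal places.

test statistic = 0.643

SE = σ/√n = 7/√36 = 1.1667
z = (x̄−μ₀)/SE = (31.75−31)/1.1667 = 0.6429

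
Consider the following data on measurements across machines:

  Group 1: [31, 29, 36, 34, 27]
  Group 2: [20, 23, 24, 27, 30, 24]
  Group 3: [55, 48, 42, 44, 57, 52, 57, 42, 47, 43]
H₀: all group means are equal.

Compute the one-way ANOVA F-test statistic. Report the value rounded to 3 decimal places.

Group means [31.40, 24.67, 48.70], grand mean 37.714
SSB = Σnᵢ(x̄ᵢ−x̄)² = 2427.652; SSW = ΣΣ(x−x̄ᵢ)² = 448.633
MSB = 2427.652/2 = 1213.8262; MSW = 448.633/18 = 24.9241
F = MSB/MSW = 48.7010
df = (2, 18)

test statistic = 48.701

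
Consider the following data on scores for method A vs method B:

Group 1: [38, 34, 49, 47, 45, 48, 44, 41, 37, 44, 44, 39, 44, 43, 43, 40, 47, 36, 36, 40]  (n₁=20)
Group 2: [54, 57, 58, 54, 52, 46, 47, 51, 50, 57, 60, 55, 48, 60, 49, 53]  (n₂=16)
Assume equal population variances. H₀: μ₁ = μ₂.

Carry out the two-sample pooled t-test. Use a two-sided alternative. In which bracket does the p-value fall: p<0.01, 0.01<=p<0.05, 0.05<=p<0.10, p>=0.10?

x̄₁=41.950, s₁=4.334, n₁=20
x̄₂=53.188, s₂=4.475, n₂=16
s_p² = [19·4.334² + 15·4.475²]/34 = 19.3349
SE = √(s_p²·(1/20+1/16)) = 1.4748
t = (41.950−53.188)/1.4748 = -7.6194
df = 34
p-value (two-sided) = 0.00000
→ bracket: p<0.01

p-value bracket: p<0.01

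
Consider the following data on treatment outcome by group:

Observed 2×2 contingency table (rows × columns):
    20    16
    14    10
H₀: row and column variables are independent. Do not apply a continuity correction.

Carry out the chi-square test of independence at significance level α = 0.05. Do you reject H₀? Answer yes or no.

Row totals [36, 24], col totals [34, 26], n=60
χ² = (20−20.40)²/20.40 + (16−15.60)²/15.60 + (14−13.60)²/13.60 + (10−10.40)²/10.40 = 0.0452
df = 1
p-value (upper-tail) = 0.83155
At α=0.05: p ≥ α → fail to reject H₀

reject H₀: no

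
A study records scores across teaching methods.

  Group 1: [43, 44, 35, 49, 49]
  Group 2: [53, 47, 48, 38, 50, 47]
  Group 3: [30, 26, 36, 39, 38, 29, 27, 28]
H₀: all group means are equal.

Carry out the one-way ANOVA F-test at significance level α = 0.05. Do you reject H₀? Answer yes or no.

Group means [44.00, 47.17, 31.62], grand mean 39.789
SSB = Σnᵢ(x̄ᵢ−x̄)² = 948.450; SSW = ΣΣ(x−x̄ᵢ)² = 448.708
MSB = 948.450/2 = 474.2248; MSW = 448.708/16 = 28.0443
F = MSB/MSW = 16.9099
df = (2, 16)
p-value (upper-tail) = 0.00011
At α=0.05: p < α → reject H₀

reject H₀: yes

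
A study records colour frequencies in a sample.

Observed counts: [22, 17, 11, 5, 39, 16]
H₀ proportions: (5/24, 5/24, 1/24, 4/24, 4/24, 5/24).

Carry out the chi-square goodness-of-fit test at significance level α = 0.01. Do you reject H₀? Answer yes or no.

n = 110; E_i = n·p_i = [22.92, 22.92, 4.58, 18.33, 18.33, 22.92]
χ² = (22−22.92)²/22.92 + (17−22.92)²/22.92 + (11−4.58)²/4.58 + (5−18.33)²/18.33 + (39−18.33)²/18.33 + (16−22.92)²/22.92 = 45.6291
df = 5
p-value (upper-tail) = 0.00000
At α=0.01: p < α → reject H₀

reject H₀: yes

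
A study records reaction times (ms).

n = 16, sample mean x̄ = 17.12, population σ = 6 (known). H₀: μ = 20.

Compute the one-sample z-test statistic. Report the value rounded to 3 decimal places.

SE = σ/√n = 6/√16 = 1.5000
z = (x̄−μ₀)/SE = (17.12−20)/1.5000 = -1.9200

test statistic = -1.920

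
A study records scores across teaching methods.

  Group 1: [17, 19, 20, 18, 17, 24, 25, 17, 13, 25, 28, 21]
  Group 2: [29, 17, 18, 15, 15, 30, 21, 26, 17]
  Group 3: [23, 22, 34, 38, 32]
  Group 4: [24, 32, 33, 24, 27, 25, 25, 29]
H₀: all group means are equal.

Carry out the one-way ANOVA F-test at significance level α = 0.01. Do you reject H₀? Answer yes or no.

Group means [20.33, 20.89, 29.80, 27.38], grand mean 23.529
SSB = Σnᵢ(x̄ᵢ−x̄)² = 500.240; SSW = ΣΣ(x−x̄ᵢ)² = 780.231
MSB = 500.240/3 = 166.7467; MSW = 780.231/30 = 26.0077
F = MSB/MSW = 6.4114
df = (3, 30)
p-value (upper-tail) = 0.00174
At α=0.01: p < α → reject H₀

reject H₀: yes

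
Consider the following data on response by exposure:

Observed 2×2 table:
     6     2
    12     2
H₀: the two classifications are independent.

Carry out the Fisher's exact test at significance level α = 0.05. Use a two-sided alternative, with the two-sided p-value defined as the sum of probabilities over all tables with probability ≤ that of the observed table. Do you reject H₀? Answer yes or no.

Margins: r₁=8, r₂=14, c₁=18, c₂=4, n=22
p_obs = C(8,6)·C(14,12)/C(22,18); sum pmf over tables with pmf ≤ p_obs
p-value (two-sided) = 0.60191
At α=0.05: p ≥ α → fail to reject H₀

reject H₀: no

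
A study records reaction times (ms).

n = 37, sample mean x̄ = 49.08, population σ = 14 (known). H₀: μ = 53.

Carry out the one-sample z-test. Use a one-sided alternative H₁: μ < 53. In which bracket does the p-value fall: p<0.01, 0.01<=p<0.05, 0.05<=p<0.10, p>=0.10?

SE = σ/√n = 14/√37 = 2.3016
z = (x̄−μ₀)/SE = (49.08−53)/2.3016 = -1.7032
p-value (one-sided, H₁ less) = 0.04427
→ bracket: 0.01<=p<0.05

p-value bracket: 0.01<=p<0.05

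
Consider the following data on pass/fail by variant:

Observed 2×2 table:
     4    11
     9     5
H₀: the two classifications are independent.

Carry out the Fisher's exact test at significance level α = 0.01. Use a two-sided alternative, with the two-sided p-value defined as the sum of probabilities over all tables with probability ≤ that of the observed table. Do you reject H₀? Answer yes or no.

reject H₀: no

Margins: r₁=15, r₂=14, c₁=13, c₂=16, n=29
p_obs = C(15,4)·C(14,9)/C(29,13); sum pmf over tables with pmf ≤ p_obs
p-value (two-sided) = 0.06560
At α=0.01: p ≥ α → fail to reject H₀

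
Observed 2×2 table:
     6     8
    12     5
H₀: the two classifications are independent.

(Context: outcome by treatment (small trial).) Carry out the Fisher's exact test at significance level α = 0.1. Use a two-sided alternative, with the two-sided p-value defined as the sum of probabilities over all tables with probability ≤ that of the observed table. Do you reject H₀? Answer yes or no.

reject H₀: no

Margins: r₁=14, r₂=17, c₁=18, c₂=13, n=31
p_obs = C(14,6)·C(17,12)/C(31,18); sum pmf over tables with pmf ≤ p_obs
p-value (two-sided) = 0.15696
At α=0.1: p ≥ α → fail to reject H₀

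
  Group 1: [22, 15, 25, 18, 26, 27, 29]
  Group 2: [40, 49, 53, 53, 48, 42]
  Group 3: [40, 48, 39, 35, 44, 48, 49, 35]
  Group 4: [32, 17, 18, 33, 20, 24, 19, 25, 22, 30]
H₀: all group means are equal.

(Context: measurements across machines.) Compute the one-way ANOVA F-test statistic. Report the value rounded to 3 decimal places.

test statistic = 36.302

Group means [23.14, 47.50, 42.25, 24.00], grand mean 33.065
SSB = Σnᵢ(x̄ᵢ−x̄)² = 3436.014; SSW = ΣΣ(x−x̄ᵢ)² = 851.857
MSB = 3436.014/3 = 1145.3379; MSW = 851.857/27 = 31.5503
F = MSB/MSW = 36.3020
df = (3, 27)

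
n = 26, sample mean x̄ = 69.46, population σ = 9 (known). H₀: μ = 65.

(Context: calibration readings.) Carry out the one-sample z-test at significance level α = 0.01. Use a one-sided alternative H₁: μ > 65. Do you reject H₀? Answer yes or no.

SE = σ/√n = 9/√26 = 1.7650
z = (x̄−μ₀)/SE = (69.46−65)/1.7650 = 2.5268
p-value (one-sided, H₁ greater) = 0.00575
At α=0.01: p < α → reject H₀

reject H₀: yes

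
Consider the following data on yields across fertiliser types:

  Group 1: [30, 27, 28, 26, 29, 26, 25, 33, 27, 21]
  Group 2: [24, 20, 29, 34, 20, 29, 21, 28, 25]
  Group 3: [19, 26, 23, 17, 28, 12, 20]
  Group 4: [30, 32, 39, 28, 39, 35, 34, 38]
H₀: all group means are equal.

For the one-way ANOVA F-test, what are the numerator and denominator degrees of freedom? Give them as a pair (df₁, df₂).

degrees of freedom = [3, 30]

k = 4 groups, N = 34 total
df = (k−1, N−k) = (4−1, 34−4) = (3, 30)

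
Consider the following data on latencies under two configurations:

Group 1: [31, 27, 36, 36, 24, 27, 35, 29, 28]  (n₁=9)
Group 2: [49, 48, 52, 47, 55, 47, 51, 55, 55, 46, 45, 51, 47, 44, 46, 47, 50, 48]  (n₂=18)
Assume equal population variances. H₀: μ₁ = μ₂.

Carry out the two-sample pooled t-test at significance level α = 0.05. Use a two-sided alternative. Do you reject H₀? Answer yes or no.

reject H₀: yes

x̄₁=30.333, s₁=4.416, n₁=9
x̄₂=49.056, s₂=3.455, n₂=18
s_p² = [8·4.416² + 17·3.455²]/25 = 14.3578
SE = √(s_p²·(1/9+1/18)) = 1.5469
t = (30.333−49.056)/1.5469 = -12.1029
df = 25
p-value (two-sided) = 0.00000
At α=0.05: p < α → reject H₀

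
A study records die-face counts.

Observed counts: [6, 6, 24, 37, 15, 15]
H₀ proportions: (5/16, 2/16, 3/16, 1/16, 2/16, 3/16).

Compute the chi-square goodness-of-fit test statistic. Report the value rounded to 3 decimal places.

test statistic = 172.526

n = 103; E_i = n·p_i = [32.19, 12.88, 19.31, 6.44, 12.88, 19.31]
χ² = (6−32.19)²/32.19 + (6−12.88)²/12.88 + (24−19.31)²/19.31 + (37−6.44)²/6.44 + (15−12.88)²/12.88 + (15−19.31)²/19.31 = 172.5262
df = 5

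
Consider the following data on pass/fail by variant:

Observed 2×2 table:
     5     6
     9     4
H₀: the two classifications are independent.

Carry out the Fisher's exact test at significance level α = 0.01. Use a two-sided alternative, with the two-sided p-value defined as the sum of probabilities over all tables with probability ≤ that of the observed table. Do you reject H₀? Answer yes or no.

reject H₀: no

Margins: r₁=11, r₂=13, c₁=14, c₂=10, n=24
p_obs = C(11,5)·C(13,9)/C(24,14); sum pmf over tables with pmf ≤ p_obs
p-value (two-sided) = 0.40810
At α=0.01: p ≥ α → fail to reject H₀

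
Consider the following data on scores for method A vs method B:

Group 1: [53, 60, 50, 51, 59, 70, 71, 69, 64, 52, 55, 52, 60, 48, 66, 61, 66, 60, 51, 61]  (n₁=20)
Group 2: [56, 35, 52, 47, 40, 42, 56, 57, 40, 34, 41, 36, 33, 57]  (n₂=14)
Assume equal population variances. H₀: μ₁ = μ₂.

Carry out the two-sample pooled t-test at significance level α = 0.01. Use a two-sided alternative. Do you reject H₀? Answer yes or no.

x̄₁=58.950, s₁=7.178, n₁=20
x̄₂=44.714, s₂=9.211, n₂=14
s_p² = [19·7.178² + 13·9.211²]/32 = 65.0565
SE = √(s_p²·(1/20+1/14)) = 2.8106
t = (58.950−44.714)/2.8106 = 5.0649
df = 32
p-value (two-sided) = 0.00002
At α=0.01: p < α → reject H₀

reject H₀: yes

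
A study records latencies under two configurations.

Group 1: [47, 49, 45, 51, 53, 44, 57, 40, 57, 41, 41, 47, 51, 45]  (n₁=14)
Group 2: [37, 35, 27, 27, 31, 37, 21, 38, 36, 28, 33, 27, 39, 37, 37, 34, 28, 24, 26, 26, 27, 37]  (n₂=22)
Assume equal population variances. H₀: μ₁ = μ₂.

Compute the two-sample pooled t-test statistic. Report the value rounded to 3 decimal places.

x̄₁=47.714, s₁=5.567, n₁=14
x̄₂=31.455, s₂=5.449, n₂=22
s_p² = [13·5.567² + 21·5.449²]/34 = 30.1856
SE = √(s_p²·(1/14+1/22)) = 1.8783
t = (47.714−31.455)/1.8783 = 8.6564
df = 34

test statistic = 8.656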